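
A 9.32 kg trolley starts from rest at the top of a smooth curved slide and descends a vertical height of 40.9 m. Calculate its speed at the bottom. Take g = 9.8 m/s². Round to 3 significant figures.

v = 28.3 m/s

Equating total energy at the two states: mgh = ½mv²
v = √(2gh) = √(2 × 9.8 × 40.9) = √801.64 = 28.31 m/s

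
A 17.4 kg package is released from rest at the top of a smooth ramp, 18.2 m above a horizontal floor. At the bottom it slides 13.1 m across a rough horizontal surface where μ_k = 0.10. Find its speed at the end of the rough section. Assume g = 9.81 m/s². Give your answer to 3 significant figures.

v = 18.2 m/s

Energy at the top = energy at the end + work done against friction:
mgh = ½mv² + μ_k m g d
W_f = μ_k mg d = (0.10)(17.4)(9.81)(13.1) = 223.6 J
½mv² = mgh − W_f = 3106.6 − 223.6 = 2883.0 J
v = √(2 × 2883.0/17.4) = 18.20 m/s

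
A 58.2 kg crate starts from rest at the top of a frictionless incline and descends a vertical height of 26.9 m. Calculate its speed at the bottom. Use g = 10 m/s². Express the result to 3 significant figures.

By conservation of mechanical energy, mgh = ½mv²
v = √(2gh) = √(2 × 10 × 26.9) = √538.00 = 23.19 m/s

v = 23.2 m/s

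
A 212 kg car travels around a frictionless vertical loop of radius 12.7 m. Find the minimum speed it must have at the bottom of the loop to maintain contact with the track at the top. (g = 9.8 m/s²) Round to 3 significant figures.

v = 24.9 m/s

At the top: mg = mv_top²/r ⇒ v_top² = gr = 124.5 m²/s²
Energy from bottom to top (height 2r): ½mv_bot² = ½mv_top² + mg(2r)
v_bot² = gr + 4gr = 5gr = 622.3
v_bot = √(5gr) = 24.95 m/s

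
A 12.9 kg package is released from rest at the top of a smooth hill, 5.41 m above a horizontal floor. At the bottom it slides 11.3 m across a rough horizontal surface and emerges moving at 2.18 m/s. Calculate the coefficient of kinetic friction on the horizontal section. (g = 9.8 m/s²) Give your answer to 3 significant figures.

Energy at the top = energy at the end + work done against friction:
mgh = ½mv² + μ_k m g d
mgh = 683.93 J; ½mv² = 30.653 J
W_f = 683.93 − 30.653 = 653.3 J
μ_k = W_f/(mg·d) = 653.3/(126.4 × 11.3) = 0.4573

μ_k = 0.457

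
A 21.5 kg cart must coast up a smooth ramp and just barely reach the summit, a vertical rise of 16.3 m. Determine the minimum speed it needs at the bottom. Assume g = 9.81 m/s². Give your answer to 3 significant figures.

At the top it is momentarily at rest, so all KE converts to PE: ½mv² = mgh
v = √(2gh) = √(2 × 9.81 × 16.3) = 17.88 m/s

v = 17.9 m/s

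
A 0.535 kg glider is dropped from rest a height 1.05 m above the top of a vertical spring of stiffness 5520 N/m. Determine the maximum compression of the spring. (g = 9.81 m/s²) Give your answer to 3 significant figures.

x = 0.0456 m

Measuring PE from the top of the relaxed spring, at max compression the glider has dropped H + x with zero KE, so:
mg(H + x) = ½kx²
½(5520)x² − (0.535)(9.81)x − (0.535)(9.81)(1.05) = 0
2760x² − 5.248x − 5.511 = 0
x = [5.248 + √(27.55 + 60839)]/(2 × 2760) = 0.04564 m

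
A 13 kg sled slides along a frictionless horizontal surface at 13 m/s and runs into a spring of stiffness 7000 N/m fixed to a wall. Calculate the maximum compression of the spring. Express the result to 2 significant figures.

x = 0.56 m

All KE is stored as spring PE at maximum compression: ½mv² = ½kx²
x = v√(m/k) = 13 × √(13/7000) = 0.5602 m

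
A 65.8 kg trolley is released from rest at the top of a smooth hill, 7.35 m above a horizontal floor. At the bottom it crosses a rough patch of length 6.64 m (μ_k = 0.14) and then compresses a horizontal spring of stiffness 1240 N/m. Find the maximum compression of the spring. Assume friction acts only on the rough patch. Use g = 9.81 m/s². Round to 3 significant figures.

Initial energy: E₁ = mgh = (65.8)(9.81)(7.35) = 4744.4 J
Friction removes W_f = μ_k mg d = (0.14)(65.8)(9.81)(6.64) = 600.1 J
Energy reaching the spring: E = 4744.4 − 600.1 = 4144.4 J
At max compression ½kx² = E ⇒ x = √(2E/k) = √(2 × 4144.4/1240) = 2.585 m

x = 2.59 m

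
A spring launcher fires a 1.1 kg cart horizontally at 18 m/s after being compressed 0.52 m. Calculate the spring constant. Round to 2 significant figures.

k = 1300 N/m

Spring PE at full compression equals KE at release: ½kx² = ½mv²
k = mv²/x² = (1.1)(18)²/(0.52)² = 1318 N/m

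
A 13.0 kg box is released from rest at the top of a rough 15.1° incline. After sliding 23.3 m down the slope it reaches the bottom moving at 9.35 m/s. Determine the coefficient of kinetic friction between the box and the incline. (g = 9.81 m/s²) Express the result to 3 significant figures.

mgh = ½mv² + μ_k (mg cosθ) L, with h = L sinθ
mgL sinθ = 774.08 J; ½mv² = 568.25 J
W_f = 774.08 − 568.25 = 205.8 J
μ_k = W_f/(mg cosθ · L) = 205.8/(123.1 × 23.3) = 0.07175

μ_k = 0.0717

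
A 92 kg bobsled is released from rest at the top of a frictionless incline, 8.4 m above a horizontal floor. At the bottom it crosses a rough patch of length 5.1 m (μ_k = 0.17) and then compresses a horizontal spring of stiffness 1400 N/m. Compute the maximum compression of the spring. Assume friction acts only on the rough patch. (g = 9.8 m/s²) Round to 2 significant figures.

Initial energy: E₁ = mgh = (92)(9.8)(8.4) = 7573.4 J
Friction removes W_f = μ_k mg d = (0.17)(92)(9.8)(5.1) = 781.7 J
Energy reaching the spring: E = 7573.4 − 781.7 = 6791.8 J
At max compression ½kx² = E ⇒ x = √(2E/k) = √(2 × 6791.8/1400) = 3.115 m

x = 3.1 m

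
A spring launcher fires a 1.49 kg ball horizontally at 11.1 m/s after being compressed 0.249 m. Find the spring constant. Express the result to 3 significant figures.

k = 2960 N/m

Energy stored in the spring equals the launch KE: ½kx² = ½mv²
k = mv²/x² = (1.49)(11.1)²/(0.249)² = 2961 N/m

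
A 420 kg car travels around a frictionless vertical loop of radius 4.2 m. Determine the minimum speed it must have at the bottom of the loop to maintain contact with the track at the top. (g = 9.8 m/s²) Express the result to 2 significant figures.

At the top: mg = mv_top²/r ⇒ v_top² = gr = 41.16 m²/s²
Energy from bottom to top (height 2r): ½mv_bot² = ½mv_top² + mg(2r)
v_bot² = gr + 4gr = 5gr = 205.8
v_bot = √(5gr) = 14.35 m/s

v = 14 m/s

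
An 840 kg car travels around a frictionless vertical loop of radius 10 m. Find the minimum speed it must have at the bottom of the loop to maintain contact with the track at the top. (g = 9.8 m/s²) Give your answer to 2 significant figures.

v = 22 m/s

At the top: mg = mv_top²/r ⇒ v_top² = gr = 98.00 m²/s²
Energy from bottom to top (height 2r): ½mv_bot² = ½mv_top² + mg(2r)
v_bot² = gr + 4gr = 5gr = 490.0
v_bot = √(5gr) = 22.14 m/s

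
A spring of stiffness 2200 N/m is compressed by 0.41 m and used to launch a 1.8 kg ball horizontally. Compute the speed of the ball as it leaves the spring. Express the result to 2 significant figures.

Conservation of energy: ½kx² = ½mv²
v = x√(k/m) = 0.41 × √(2200/1.8) = 14.33 m/s

v = 14 m/s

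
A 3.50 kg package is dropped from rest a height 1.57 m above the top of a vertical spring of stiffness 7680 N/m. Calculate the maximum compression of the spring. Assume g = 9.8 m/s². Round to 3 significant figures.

x = 0.123 m

Measuring PE from the top of the relaxed spring, at max compression the package has dropped H + x with zero KE, so:
mg(H + x) = ½kx²
½(7680)x² − (3.50)(9.8)x − (3.50)(9.8)(1.57) = 0
3840x² − 34.30x − 53.85 = 0
x = [34.30 + √(1176 + 827151)]/(2 × 3840) = 0.1230 m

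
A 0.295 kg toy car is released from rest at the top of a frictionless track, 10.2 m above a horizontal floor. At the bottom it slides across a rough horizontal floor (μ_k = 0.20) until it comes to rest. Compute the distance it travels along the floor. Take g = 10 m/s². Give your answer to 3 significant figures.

Energy bookkeeping (friction removes W_f = μ_k N d):
At rest all PE has been dissipated by friction: mgh = μ_k m g d
d = h/μ_k = 10.2/0.20 = 51.00 m

d = 51.0 m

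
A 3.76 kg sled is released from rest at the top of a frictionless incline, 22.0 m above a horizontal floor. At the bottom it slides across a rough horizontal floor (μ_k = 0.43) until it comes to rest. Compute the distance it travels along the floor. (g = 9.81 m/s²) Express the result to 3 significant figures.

d = 51.2 m

Applying the work–energy principle:
At rest all PE has been dissipated by friction: mgh = μ_k m g d
d = h/μ_k = 22.0/0.43 = 51.16 m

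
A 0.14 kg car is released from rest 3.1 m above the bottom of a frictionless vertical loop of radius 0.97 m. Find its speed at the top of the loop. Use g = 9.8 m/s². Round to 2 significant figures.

v = 4.8 m/s

Energy conservation: mgh = ½mv_top² + mg(2r)
v_top² = 2g(h − 2r) = 2(9.8)(3.1 − 1.940) = 22.74
v_top = 4.768 m/s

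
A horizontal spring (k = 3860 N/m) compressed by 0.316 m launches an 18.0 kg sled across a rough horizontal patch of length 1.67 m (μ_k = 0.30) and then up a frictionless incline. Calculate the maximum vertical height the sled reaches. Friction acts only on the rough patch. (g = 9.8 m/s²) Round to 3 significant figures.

Spring energy: E₀ = ½kx² = ½(3860)(0.316)² = 192.72 J
Friction: W_f = μ_k mg d = (0.30)(18.0)(9.8)(1.67) = 88.38 J
Energy at base of ramp: E = 192.72 − 88.38 = 104.35 J
At max height all remaining energy is PE: mgh = E ⇒ h = E/(mg) = 104.35/(18.0 × 9.8) = 0.5915 m

h = 0.592 m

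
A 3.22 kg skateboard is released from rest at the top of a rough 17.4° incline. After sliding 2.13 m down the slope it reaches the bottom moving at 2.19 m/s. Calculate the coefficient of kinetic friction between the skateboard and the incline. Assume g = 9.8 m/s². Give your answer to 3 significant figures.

μ_k = 0.193

Energy balance down the incline: mg L sinθ − ½mv² = μ_k (mg cosθ) L
mgL sinθ = 20.100 J; ½mv² = 7.7217 J
W_f = 20.100 − 7.7217 = 12.38 J
μ_k = W_f/(mg cosθ · L) = 12.38/(30.11 × 2.13) = 0.1930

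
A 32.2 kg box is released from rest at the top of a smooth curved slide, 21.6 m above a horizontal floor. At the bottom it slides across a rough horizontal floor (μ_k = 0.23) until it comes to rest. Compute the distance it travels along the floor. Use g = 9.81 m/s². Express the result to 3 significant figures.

d = 93.9 m

Energy bookkeeping (friction removes W_f = μ_k N d):
At rest all PE has been dissipated by friction: mgh = μ_k m g d
d = h/μ_k = 21.6/0.23 = 93.91 m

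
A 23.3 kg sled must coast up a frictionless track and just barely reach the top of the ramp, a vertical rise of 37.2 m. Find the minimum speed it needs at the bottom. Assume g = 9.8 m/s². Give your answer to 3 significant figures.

At the top it is momentarily at rest, so all KE converts to PE: ½mv² = mgh
v = √(2gh) = √(2 × 9.8 × 37.2) = 27.00 m/s

v = 27.0 m/s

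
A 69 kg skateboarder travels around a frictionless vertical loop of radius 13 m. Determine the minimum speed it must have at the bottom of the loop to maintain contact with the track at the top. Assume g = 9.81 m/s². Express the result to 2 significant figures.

At the top: mg = mv_top²/r ⇒ v_top² = gr = 127.5 m²/s²
Energy from bottom to top (height 2r): ½mv_bot² = ½mv_top² + mg(2r)
v_bot² = gr + 4gr = 5gr = 637.6
v_bot = √(5gr) = 25.25 m/s

v = 25 m/s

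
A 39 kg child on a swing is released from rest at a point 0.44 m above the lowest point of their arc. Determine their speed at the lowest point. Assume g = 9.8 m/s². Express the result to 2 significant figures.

v = 2.9 m/s

Energy conservation between the two points: mgh = ½mv²
v = √(2gh) = √(2 × 9.8 × 0.44) = √8.6240 = 2.937 m/s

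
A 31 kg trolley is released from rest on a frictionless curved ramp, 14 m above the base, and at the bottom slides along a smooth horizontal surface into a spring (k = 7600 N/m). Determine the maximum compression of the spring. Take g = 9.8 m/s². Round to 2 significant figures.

x = 1.1 m

Gravitational PE at the top equals spring PE at max compression: mgh = ½kx²
x = √(2mgh/k) = √(2 × 31 × 9.8 × 14 / 7600) = 1.058 m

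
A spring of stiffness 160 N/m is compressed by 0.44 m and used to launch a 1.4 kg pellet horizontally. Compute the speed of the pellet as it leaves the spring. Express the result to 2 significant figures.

v = 4.7 m/s

The pellet leaves the spring when the spring is at natural length, so ½kx² = ½mv²
v = x√(k/m) = 0.44 × √(160/1.4) = 4.704 m/s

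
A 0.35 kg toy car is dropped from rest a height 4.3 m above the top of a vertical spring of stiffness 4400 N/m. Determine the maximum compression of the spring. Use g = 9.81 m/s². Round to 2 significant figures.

x = 0.083 m

Take the reference level at the top of the uncompressed spring. At max compression the car has fallen H + x and is momentarily at rest:
mg(H + x) = ½kx²
½(4400)x² − (0.35)(9.81)x − (0.35)(9.81)(4.3) = 0
2200x² − 3.433x − 14.76 = 0
x = [3.433 + √(11.79 + 129924)]/(2 × 2200) = 0.08270 m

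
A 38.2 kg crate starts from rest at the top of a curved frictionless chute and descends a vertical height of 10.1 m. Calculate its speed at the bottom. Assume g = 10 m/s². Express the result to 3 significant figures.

v = 14.2 m/s

Energy conservation between the two points: mgh = ½mv²
v = √(2gh) = √(2 × 10 × 10.1) = √202.00 = 14.21 m/s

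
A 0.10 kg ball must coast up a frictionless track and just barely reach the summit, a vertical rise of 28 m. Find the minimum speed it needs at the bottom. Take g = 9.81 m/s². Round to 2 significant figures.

v = 23 m/s

At the top it is momentarily at rest, so all KE converts to PE: ½mv² = mgh
v = √(2gh) = √(2 × 9.81 × 28) = 23.44 m/s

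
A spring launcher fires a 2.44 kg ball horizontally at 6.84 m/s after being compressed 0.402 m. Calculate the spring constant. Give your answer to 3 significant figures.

k = 706 N/m

Energy stored in the spring equals the launch KE: ½kx² = ½mv²
k = mv²/x² = (2.44)(6.84)²/(0.402)² = 706.4 N/m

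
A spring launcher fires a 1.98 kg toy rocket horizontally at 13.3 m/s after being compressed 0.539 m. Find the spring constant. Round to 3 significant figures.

½kx² = ½mv²
k = mv²/x² = (1.98)(13.3)²/(0.539)² = 1206 N/m

k = 1210 N/m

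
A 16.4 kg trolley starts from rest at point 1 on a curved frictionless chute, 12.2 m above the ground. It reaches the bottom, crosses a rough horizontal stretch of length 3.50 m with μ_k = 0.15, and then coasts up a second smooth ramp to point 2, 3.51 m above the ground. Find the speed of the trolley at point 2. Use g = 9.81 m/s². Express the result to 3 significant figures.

v = 12.7 m/s

Energy at 1: mgh₁ = (16.4)(9.81)(12.2) = 1962.8 J
Friction loss: W_f = μ_k mg d = 84.46 J
At 2: ½mv² + mgh₂ = mgh₁ − W_f
½mv² = 1962.8 − 84.46 − 564.70 = 1313.6 J
v = √(2 × 1313.6/16.4) = 12.66 m/s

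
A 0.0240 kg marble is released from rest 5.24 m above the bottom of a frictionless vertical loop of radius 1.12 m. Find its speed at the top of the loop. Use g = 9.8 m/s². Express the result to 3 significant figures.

Energy conservation: mgh = ½mv_top² + mg(2r)
v_top² = 2g(h − 2r) = 2(9.8)(5.24 − 2.240) = 58.80
v_top = 7.668 m/s

v = 7.67 m/s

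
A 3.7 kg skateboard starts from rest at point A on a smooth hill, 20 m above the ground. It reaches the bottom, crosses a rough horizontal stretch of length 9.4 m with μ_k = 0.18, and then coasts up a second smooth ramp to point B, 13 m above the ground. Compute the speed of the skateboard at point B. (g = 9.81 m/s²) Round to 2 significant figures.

Energy at A: mgh₁ = (3.7)(9.81)(20) = 725.94 J
Friction loss: W_f = μ_k mg d = 61.41 J
At B: ½mv² + mgh₂ = mgh₁ − W_f
½mv² = 725.94 − 61.41 − 471.86 = 192.66 J
v = √(2 × 192.66/3.7) = 10.21 m/s

v = 10 m/s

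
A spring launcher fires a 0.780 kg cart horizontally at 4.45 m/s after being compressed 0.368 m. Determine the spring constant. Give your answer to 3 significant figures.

k = 114 N/m

Spring PE at full compression equals KE at release: ½kx² = ½mv²
k = mv²/x² = (0.780)(4.45)²/(0.368)² = 114.1 N/m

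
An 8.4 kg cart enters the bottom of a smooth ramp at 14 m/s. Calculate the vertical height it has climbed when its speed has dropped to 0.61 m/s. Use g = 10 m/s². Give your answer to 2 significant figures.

h = 9.8 m

Energy balance between the two points: ½mv₁² = ½mv₂² + mgh
h = (v₁² − v₂²)/(2g) = (14² − 0.61²)/(2 × 10) = 9.781 m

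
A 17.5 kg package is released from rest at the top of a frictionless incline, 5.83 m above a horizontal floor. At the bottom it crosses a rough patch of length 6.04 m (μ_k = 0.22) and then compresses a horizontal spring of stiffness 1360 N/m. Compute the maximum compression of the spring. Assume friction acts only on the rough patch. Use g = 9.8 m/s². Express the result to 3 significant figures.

x = 1.07 m

Initial energy: E₁ = mgh = (17.5)(9.8)(5.83) = 999.85 J
Friction removes W_f = μ_k mg d = (0.22)(17.5)(9.8)(6.04) = 227.9 J
Energy reaching the spring: E = 999.85 − 227.9 = 771.96 J
At max compression ½kx² = E ⇒ x = √(2E/k) = √(2 × 771.96/1360) = 1.065 m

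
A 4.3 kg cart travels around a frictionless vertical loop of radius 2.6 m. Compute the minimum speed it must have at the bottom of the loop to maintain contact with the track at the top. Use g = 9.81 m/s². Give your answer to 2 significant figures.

v = 11 m/s

At the top: mg = mv_top²/r ⇒ v_top² = gr = 25.51 m²/s²
Energy from bottom to top (height 2r): ½mv_bot² = ½mv_top² + mg(2r)
v_bot² = gr + 4gr = 5gr = 127.5
v_bot = √(5gr) = 11.29 m/s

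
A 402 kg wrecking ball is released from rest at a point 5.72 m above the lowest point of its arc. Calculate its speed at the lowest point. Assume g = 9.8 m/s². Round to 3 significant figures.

Equating total energy at the two states: mgh = ½mv²
v = √(2gh) = √(2 × 9.8 × 5.72) = √112.11 = 10.59 m/s

v = 10.6 m/s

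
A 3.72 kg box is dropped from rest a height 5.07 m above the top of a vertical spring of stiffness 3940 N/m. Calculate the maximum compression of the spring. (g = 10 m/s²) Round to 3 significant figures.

x = 0.319 m

Take the reference level at the top of the uncompressed spring. At max compression the box has fallen H + x and is momentarily at rest:
mg(H + x) = ½kx²
½(3940)x² − (3.72)(10)x − (3.72)(10)(5.07) = 0
1970x² − 37.20x − 188.6 = 0
x = [37.20 + √(1384 + 1.4862e+06)]/(2 × 1970) = 0.3190 m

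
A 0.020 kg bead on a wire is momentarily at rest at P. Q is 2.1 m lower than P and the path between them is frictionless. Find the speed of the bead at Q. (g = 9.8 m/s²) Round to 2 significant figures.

Energy conservation between the two points: mgh = ½mv²
v = √(2gh) = √(2 × 9.8 × 2.1) = √41.160 = 6.416 m/s

v = 6.4 m/s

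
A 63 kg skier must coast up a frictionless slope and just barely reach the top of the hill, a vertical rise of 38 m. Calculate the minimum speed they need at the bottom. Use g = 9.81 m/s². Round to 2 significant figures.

v = 27 m/s

At the top they are momentarily at rest, so all KE converts to PE: ½mv² = mgh
v = √(2gh) = √(2 × 9.81 × 38) = 27.30 m/s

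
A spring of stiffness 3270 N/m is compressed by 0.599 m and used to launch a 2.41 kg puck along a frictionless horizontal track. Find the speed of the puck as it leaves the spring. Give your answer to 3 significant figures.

The puck leaves the spring when the spring is at natural length, so ½kx² = ½mv²
v = x√(k/m) = 0.599 × √(3270/2.41) = 22.06 m/s

v = 22.1 m/s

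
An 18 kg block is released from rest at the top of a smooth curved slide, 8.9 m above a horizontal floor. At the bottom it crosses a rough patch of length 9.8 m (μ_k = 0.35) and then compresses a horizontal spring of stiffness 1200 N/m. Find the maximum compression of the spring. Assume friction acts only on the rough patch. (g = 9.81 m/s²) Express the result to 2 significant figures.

x = 1.3 m

Initial energy: E₁ = mgh = (18)(9.81)(8.9) = 1571.6 J
Friction removes W_f = μ_k mg d = (0.35)(18)(9.81)(9.8) = 605.7 J
Energy reaching the spring: E = 1571.6 − 605.7 = 965.89 J
At max compression ½kx² = E ⇒ x = √(2E/k) = √(2 × 965.89/1200) = 1.269 m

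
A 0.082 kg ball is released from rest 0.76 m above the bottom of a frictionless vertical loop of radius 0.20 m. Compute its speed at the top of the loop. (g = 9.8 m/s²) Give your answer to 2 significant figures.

Energy conservation: mgh = ½mv_top² + mg(2r)
v_top² = 2g(h − 2r) = 2(9.8)(0.76 − 0.4000) = 7.056
v_top = 2.656 m/s

v = 2.7 m/s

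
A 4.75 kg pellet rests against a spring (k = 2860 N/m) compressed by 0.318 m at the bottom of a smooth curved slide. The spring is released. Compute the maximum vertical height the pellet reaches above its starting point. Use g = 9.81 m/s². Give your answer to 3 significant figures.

h = 3.10 m

Energy conservation from release to the highest point: ½kx² = mgh
h = kx²/(2mg) = (2860)(0.318)²/(2 × 4.75 × 9.81) = 3.103 m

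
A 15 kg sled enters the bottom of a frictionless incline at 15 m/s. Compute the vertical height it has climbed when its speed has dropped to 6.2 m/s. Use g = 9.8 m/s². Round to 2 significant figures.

h = 9.5 m

Conservation of energy: ½mv₁² = ½mv₂² + mgh
h = (v₁² − v₂²)/(2g) = (15² − 6.2²)/(2 × 9.8) = 9.518 m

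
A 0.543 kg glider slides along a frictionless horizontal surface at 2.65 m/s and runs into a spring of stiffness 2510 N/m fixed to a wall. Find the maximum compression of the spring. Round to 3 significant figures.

x = 0.0390 m

At max compression the glider is momentarily at rest: ½mv² = ½kx²
x = v√(m/k) = 2.65 × √(0.543/2510) = 0.03898 m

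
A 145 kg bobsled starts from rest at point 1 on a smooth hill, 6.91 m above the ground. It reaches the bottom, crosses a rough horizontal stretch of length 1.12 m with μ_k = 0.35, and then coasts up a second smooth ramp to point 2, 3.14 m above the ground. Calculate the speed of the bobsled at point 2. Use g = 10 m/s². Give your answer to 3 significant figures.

Energy at 1: mgh₁ = (145)(10)(6.91) = 10020 J
Friction loss: W_f = μ_k mg d = 568.4 J
At 2: ½mv² + mgh₂ = mgh₁ − W_f
½mv² = 10020 − 568.4 − 4553.0 = 4898.1 J
v = √(2 × 4898.1/145) = 8.219 m/s

v = 8.22 m/s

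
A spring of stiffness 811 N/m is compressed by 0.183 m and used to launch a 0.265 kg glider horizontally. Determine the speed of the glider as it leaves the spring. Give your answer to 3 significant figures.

v = 10.1 m/s

Spring PE converts entirely to kinetic energy: ½kx² = ½mv²
v = x√(k/m) = 0.183 × √(811/0.265) = 10.12 m/s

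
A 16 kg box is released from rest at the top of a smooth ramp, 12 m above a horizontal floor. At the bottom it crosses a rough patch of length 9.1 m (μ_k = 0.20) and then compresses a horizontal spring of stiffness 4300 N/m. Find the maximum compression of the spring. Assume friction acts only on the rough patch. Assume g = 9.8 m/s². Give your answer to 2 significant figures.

x = 0.86 m

Initial energy: E₁ = mgh = (16)(9.8)(12) = 1881.6 J
Friction removes W_f = μ_k mg d = (0.20)(16)(9.8)(9.1) = 285.4 J
Energy reaching the spring: E = 1881.6 − 285.4 = 1596.2 J
At max compression ½kx² = E ⇒ x = √(2E/k) = √(2 × 1596.2/4300) = 0.8616 m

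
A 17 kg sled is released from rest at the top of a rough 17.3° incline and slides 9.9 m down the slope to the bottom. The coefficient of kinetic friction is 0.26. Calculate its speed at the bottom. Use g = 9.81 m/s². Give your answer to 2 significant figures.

Energy: mgh = ½mv² + W_f, with h = L sinθ and W_f = μ_k (mg cosθ) L
mgh = mgL sinθ = (17)(9.81)(9.9)sin17.3° = 490.97 J
W_f = μ_k mg cosθ · L = (0.26)(17)(9.81)cos17.3°·9.9 = 409.8 J
½mv² = 490.97 − 409.8 = 81.126 J
v = √(2 × 81.126/17) = 3.089 m/s

v = 3.1 m/s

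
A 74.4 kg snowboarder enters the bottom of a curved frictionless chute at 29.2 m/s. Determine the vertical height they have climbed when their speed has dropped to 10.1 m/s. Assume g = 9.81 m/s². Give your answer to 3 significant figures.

h = 38.3 m

Conservation of energy: ½mv₁² = ½mv₂² + mgh
h = (v₁² − v₂²)/(2g) = (29.2² − 10.1²)/(2 × 9.81) = 38.26 m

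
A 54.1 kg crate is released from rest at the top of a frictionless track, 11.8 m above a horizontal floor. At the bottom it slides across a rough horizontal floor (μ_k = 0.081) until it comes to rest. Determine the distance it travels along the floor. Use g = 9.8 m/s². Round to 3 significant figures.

Energy at the top = energy at the end + work done against friction:
At rest all PE has been dissipated by friction: mgh = μ_k m g d
d = h/μ_k = 11.8/0.081 = 145.7 m

d = 146 m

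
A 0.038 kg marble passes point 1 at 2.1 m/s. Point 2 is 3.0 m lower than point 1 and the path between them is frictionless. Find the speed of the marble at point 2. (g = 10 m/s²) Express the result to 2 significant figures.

v = 8.0 m/s

Equating total energy at the two states: ½mv₀² + mgh = ½mv²
v² = v₀² + 2gh = (2.1)² + 2(10)(3.0) = 64.410
v = √64.410 = 8.026 m/s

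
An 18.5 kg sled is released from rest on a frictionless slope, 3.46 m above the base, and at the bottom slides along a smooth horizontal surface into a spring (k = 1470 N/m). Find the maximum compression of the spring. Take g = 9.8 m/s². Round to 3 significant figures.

x = 0.924 m

At max compression the sled is momentarily at rest: mgh = ½kx²
x = √(2mgh/k) = √(2 × 18.5 × 9.8 × 3.46 / 1470) = 0.9238 m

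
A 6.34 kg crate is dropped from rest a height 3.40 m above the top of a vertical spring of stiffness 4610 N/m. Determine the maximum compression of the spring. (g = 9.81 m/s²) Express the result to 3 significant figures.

Take the reference level at the top of the uncompressed spring. At max compression the crate has fallen H + x and is momentarily at rest:
mg(H + x) = ½kx²
½(4610)x² − (6.34)(9.81)x − (6.34)(9.81)(3.40) = 0
2305x² − 62.20x − 211.5 = 0
x = [62.20 + √(3868 + 1.9497e+06)]/(2 × 2305) = 0.3167 m

x = 0.317 m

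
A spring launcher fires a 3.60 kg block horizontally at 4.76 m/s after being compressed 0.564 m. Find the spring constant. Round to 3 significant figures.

k = 256 N/m

Energy stored in the spring equals the launch KE: ½kx² = ½mv²
k = mv²/x² = (3.60)(4.76)²/(0.564)² = 256.4 N/m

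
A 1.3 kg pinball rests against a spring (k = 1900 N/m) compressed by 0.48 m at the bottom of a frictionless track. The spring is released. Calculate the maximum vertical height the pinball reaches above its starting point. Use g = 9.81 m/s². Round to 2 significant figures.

h = 17 m

Energy conservation from release to the highest point: ½kx² = mgh
h = kx²/(2mg) = (1900)(0.48)²/(2 × 1.3 × 9.81) = 17.16 m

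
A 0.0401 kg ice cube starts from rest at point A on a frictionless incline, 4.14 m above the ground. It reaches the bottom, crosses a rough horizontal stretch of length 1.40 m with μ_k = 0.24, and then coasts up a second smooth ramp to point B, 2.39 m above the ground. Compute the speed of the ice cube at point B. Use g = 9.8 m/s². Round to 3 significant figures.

v = 5.26 m/s

Energy at A: mgh₁ = (0.0401)(9.8)(4.14) = 1.6269 J
Friction loss: W_f = μ_k mg d = 0.1320 J
At B: ½mv² + mgh₂ = mgh₁ − W_f
½mv² = 1.6269 − 0.1320 − 0.93922 = 0.55567 J
v = √(2 × 0.55567/0.0401) = 5.264 m/s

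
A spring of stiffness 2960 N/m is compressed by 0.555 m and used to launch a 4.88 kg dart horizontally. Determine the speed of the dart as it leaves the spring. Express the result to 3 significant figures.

v = 13.7 m/s

Spring PE converts entirely to kinetic energy: ½kx² = ½mv²
v = x√(k/m) = 0.555 × √(2960/4.88) = 13.67 m/s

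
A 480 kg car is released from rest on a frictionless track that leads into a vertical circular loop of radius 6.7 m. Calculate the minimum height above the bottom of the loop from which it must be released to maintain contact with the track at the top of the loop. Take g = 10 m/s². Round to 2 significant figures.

At the top, for minimum speed gravity alone supplies the centripetal force: mg = mv_top²/r ⇒ v_top² = gr = 67.00 m²/s²
Energy conservation from release height h to the top (height 2r): mgh = ½mv_top² + mg(2r)
h = v_top²/(2g) + 2r = r/2 + 2r = 5r/2 = 16.75 m

h = 17 m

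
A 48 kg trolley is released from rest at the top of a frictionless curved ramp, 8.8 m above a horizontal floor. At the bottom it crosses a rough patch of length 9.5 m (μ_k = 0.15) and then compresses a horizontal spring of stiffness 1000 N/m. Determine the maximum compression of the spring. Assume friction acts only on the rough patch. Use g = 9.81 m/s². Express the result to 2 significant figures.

x = 2.6 m

Initial energy: E₁ = mgh = (48)(9.81)(8.8) = 4143.7 J
Friction removes W_f = μ_k mg d = (0.15)(48)(9.81)(9.5) = 671.0 J
Energy reaching the spring: E = 4143.7 − 671.0 = 3472.7 J
At max compression ½kx² = E ⇒ x = √(2E/k) = √(2 × 3472.7/1000) = 2.635 m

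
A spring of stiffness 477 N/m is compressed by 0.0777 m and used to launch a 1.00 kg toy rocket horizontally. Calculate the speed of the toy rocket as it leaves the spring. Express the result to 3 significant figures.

Spring PE converts entirely to kinetic energy: ½kx² = ½mv²
v = x√(k/m) = 0.0777 × √(477/1.00) = 1.697 m/s

v = 1.70 m/s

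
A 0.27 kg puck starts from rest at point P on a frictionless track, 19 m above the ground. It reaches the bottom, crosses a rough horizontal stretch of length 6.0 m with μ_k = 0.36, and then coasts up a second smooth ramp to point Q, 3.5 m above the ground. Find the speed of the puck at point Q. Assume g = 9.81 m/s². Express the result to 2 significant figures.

v = 16 m/s

Energy at P: mgh₁ = (0.27)(9.81)(19) = 50.325 J
Friction loss: W_f = μ_k mg d = 5.721 J
At Q: ½mv² + mgh₂ = mgh₁ − W_f
½mv² = 50.325 − 5.721 − 9.2705 = 35.334 J
v = √(2 × 35.334/0.27) = 16.18 m/s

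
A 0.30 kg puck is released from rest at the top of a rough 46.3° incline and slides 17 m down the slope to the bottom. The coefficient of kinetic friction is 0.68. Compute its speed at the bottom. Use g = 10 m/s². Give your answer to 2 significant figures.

Energy: mgh = ½mv² + W_f, with h = L sinθ and W_f = μ_k (mg cosθ) L
mgh = mgL sinθ = (0.30)(10)(17)sin46.3° = 36.871 J
W_f = μ_k mg cosθ · L = (0.68)(0.30)(10)cos46.3°·17 = 23.96 J
½mv² = 36.871 − 23.96 = 12.912 J
v = √(2 × 12.912/0.30) = 9.278 m/s

v = 9.3 m/s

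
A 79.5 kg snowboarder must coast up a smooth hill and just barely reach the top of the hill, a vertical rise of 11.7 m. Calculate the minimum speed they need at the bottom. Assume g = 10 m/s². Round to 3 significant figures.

v = 15.3 m/s

At the top they are momentarily at rest, so all KE converts to PE: ½mv² = mgh
v = √(2gh) = √(2 × 10 × 11.7) = 15.30 m/s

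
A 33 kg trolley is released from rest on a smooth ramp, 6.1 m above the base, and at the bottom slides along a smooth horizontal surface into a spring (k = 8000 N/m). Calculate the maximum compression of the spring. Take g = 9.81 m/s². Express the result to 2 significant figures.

At max compression the trolley is momentarily at rest: mgh = ½kx²
x = √(2mgh/k) = √(2 × 33 × 9.81 × 6.1 / 8000) = 0.7026 m

x = 0.70 m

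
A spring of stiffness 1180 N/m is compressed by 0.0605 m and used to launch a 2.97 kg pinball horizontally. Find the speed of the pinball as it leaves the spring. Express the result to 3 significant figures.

Spring PE converts entirely to kinetic energy: ½kx² = ½mv²
v = x√(k/m) = 0.0605 × √(1180/2.97) = 1.206 m/s

v = 1.21 m/s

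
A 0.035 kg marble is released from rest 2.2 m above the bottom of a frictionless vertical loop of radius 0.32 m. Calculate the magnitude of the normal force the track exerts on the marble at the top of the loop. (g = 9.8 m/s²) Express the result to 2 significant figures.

N = 3.0 N

Energy from release to top (height 2r): mgh = ½mv_top² + mg(2r)
v_top² = 2g(h − 2r) = 2(9.8)(2.2 − 0.6400) = 30.576 m²/s²
At the top, both N and weight point toward the centre: N + mg = mv_top²/r
N = m(v_top²/r − g) = 0.035(30.576/0.32 − 9.8) = 3.001 N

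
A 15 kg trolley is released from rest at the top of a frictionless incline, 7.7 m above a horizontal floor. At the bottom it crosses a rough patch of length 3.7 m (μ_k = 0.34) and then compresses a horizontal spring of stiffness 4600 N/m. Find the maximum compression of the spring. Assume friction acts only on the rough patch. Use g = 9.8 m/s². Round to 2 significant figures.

x = 0.64 m

Initial energy: E₁ = mgh = (15)(9.8)(7.7) = 1131.9 J
Friction removes W_f = μ_k mg d = (0.34)(15)(9.8)(3.7) = 184.9 J
Energy reaching the spring: E = 1131.9 − 184.9 = 946.97 J
At max compression ½kx² = E ⇒ x = √(2E/k) = √(2 × 946.97/4600) = 0.6417 m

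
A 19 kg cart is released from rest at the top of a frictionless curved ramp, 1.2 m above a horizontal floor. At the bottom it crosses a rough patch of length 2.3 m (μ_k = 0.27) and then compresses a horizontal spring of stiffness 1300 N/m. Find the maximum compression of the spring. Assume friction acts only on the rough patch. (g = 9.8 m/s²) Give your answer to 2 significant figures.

Initial energy: E₁ = mgh = (19)(9.8)(1.2) = 223.44 J
Friction removes W_f = μ_k mg d = (0.27)(19)(9.8)(2.3) = 115.6 J
Energy reaching the spring: E = 223.44 − 115.6 = 107.81 J
At max compression ½kx² = E ⇒ x = √(2E/k) = √(2 × 107.81/1300) = 0.4073 m

x = 0.41 m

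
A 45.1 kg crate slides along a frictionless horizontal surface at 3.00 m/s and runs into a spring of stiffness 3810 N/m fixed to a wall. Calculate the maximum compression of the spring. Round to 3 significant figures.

x = 0.326 m

At max compression the crate is momentarily at rest: ½mv² = ½kx²
x = v√(m/k) = 3.00 × √(45.1/3810) = 0.3264 m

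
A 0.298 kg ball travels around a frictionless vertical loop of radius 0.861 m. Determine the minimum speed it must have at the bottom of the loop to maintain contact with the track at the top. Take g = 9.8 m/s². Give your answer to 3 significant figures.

At the top: mg = mv_top²/r ⇒ v_top² = gr = 8.438 m²/s²
Energy from bottom to top (height 2r): ½mv_bot² = ½mv_top² + mg(2r)
v_bot² = gr + 4gr = 5gr = 42.19
v_bot = √(5gr) = 6.495 m/s

v = 6.50 m/s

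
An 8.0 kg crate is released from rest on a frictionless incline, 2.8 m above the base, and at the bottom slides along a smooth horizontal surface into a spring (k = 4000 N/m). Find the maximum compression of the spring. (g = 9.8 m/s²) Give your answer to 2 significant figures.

x = 0.33 m

Gravitational PE at the top equals spring PE at max compression: mgh = ½kx²
x = √(2mgh/k) = √(2 × 8.0 × 9.8 × 2.8 / 4000) = 0.3313 m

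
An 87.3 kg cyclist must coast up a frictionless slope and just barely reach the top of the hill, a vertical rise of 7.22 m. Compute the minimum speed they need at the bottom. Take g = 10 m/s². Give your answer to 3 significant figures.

At the top they are momentarily at rest, so all KE converts to PE: ½mv² = mgh
v = √(2gh) = √(2 × 10 × 7.22) = 12.02 m/s

v = 12.0 m/s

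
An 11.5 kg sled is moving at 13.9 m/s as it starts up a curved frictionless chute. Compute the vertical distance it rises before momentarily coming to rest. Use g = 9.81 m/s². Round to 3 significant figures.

h = 9.85 m

Setting KE at the bottom equal to PE gained: ½mv² = mgh
h = v²/(2g) = 13.9²/(2 × 9.81) = 9.848 m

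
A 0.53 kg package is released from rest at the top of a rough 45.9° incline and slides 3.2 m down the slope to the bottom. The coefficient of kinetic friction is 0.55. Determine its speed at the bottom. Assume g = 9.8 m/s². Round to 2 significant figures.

v = 4.6 m/s

Energy: mgh = ½mv² + W_f, with h = L sinθ and W_f = μ_k (mg cosθ) L
mgh = mgL sinθ = (0.53)(9.8)(3.2)sin45.9° = 11.936 J
W_f = μ_k mg cosθ · L = (0.55)(0.53)(9.8)cos45.9°·3.2 = 6.362 J
½mv² = 11.936 − 6.362 = 5.5742 J
v = √(2 × 5.5742/0.53) = 4.586 m/s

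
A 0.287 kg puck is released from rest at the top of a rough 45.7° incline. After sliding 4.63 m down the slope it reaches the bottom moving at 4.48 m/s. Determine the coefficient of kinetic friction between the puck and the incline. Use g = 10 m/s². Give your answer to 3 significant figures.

The energy dissipated by friction is the PE lost minus the KE gained:
mgL sinθ = 9.5102 J; ½mv² = 2.8801 J
W_f = 9.5102 − 2.8801 = 6.630 J
μ_k = W_f/(mg cosθ · L) = 6.630/(2.004 × 4.63) = 0.7144

μ_k = 0.714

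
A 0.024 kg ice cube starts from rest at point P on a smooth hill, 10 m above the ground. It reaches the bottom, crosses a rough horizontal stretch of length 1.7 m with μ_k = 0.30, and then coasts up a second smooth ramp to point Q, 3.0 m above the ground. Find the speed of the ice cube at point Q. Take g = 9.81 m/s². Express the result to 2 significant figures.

Energy at P: mgh₁ = (0.024)(9.81)(10) = 2.3544 J
Friction loss: W_f = μ_k mg d = 0.1201 J
At Q: ½mv² + mgh₂ = mgh₁ − W_f
½mv² = 2.3544 − 0.1201 − 0.70632 = 1.5280 J
v = √(2 × 1.5280/0.024) = 11.28 m/s

v = 11 m/s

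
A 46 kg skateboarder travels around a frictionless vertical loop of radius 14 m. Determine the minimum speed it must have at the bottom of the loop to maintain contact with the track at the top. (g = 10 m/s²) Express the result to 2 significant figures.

At the top: mg = mv_top²/r ⇒ v_top² = gr = 140.0 m²/s²
Energy from bottom to top (height 2r): ½mv_bot² = ½mv_top² + mg(2r)
v_bot² = gr + 4gr = 5gr = 700.0
v_bot = √(5gr) = 26.46 m/s

v = 26 m/s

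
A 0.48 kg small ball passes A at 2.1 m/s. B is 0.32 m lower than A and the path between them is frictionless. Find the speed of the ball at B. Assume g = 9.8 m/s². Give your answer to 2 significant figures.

Mechanical energy is conserved (no friction): ½mv₀² + mgh = ½mv²
v² = v₀² + 2gh = (2.1)² + 2(9.8)(0.32) = 10.682
v = √10.682 = 3.268 m/s

v = 3.3 m/s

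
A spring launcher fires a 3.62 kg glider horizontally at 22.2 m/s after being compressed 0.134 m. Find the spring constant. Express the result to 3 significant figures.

k = 99400 N/m

½kx² = ½mv²
k = mv²/x² = (3.62)(22.2)²/(0.134)² = 99358 N/m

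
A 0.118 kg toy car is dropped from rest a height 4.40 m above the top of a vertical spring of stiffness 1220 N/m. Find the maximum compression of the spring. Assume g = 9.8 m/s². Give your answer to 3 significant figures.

Let x be the compression. The total drop is H + x, and the car is instantaneously at rest at max compression, so energy conservation gives:
mg(H + x) = ½kx²
½(1220)x² − (0.118)(9.8)x − (0.118)(9.8)(4.40) = 0
610.0x² − 1.156x − 5.088 = 0
x = [1.156 + √(1.337 + 12415)]/(2 × 610.0) = 0.09228 m

x = 0.0923 m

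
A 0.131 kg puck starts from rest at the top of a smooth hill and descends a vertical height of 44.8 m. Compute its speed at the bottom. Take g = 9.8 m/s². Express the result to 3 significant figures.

Equating total energy at the two states: mgh = ½mv²
The mass cancels from both sides.
v = √(2gh) = √(2 × 9.8 × 44.8) = √878.08 = 29.63 m/s

v = 29.6 m/s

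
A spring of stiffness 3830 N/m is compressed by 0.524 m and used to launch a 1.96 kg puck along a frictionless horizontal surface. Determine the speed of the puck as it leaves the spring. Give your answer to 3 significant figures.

Conservation of energy: ½kx² = ½mv²
v = x√(k/m) = 0.524 × √(3830/1.96) = 23.16 m/s

v = 23.2 m/s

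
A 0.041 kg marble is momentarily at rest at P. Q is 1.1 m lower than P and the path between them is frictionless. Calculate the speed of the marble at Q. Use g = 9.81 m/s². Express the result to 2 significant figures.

v = 4.6 m/s

Energy conservation between the two points: mgh = ½mv²
v = √(2gh) = √(2 × 9.81 × 1.1) = √21.582 = 4.646 m/s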